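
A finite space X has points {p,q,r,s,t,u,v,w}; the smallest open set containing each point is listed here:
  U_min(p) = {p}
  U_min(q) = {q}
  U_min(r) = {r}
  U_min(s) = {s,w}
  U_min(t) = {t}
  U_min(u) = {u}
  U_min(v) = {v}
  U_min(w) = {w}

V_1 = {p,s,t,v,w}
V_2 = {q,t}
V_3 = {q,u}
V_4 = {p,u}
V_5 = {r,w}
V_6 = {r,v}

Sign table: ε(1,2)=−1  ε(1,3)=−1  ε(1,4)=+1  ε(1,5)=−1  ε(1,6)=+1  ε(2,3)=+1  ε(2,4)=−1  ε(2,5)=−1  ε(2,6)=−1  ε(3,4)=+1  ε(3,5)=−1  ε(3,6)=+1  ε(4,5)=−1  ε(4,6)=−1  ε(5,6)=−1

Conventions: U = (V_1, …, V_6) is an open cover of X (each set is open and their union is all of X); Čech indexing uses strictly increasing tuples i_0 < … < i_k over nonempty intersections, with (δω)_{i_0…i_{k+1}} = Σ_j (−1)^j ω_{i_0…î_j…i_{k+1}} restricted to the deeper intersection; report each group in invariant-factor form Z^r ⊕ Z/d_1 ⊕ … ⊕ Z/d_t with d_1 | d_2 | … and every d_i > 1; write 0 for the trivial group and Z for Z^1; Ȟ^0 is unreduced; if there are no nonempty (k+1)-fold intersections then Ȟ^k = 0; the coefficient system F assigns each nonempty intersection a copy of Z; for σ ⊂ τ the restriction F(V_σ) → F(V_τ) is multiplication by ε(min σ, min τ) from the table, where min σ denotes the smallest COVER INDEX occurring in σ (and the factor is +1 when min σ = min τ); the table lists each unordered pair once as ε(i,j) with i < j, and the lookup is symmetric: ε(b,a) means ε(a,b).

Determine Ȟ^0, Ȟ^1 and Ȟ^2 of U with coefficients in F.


Ȟ^0 = 0; Ȟ^1 = Z ⊕ Z/2; Ȟ^2 = 0

nerve simplices:
  V12={t} V14={p} V15={w} V16={v} V23={q} V34={u} V56={r}
C dims 6,7; δ0: rk 6, SNF 1^5·2
degree 0: 6−6−0 = 0 → Ȟ^0 ≅ 0
degree 1: 7−0−6 = 1 plus torsion [2] → Ȟ^1 ≅ Z ⊕ Z/2
degree 2: 0−0−0 = 0 → Ȟ^2 ≅ 0


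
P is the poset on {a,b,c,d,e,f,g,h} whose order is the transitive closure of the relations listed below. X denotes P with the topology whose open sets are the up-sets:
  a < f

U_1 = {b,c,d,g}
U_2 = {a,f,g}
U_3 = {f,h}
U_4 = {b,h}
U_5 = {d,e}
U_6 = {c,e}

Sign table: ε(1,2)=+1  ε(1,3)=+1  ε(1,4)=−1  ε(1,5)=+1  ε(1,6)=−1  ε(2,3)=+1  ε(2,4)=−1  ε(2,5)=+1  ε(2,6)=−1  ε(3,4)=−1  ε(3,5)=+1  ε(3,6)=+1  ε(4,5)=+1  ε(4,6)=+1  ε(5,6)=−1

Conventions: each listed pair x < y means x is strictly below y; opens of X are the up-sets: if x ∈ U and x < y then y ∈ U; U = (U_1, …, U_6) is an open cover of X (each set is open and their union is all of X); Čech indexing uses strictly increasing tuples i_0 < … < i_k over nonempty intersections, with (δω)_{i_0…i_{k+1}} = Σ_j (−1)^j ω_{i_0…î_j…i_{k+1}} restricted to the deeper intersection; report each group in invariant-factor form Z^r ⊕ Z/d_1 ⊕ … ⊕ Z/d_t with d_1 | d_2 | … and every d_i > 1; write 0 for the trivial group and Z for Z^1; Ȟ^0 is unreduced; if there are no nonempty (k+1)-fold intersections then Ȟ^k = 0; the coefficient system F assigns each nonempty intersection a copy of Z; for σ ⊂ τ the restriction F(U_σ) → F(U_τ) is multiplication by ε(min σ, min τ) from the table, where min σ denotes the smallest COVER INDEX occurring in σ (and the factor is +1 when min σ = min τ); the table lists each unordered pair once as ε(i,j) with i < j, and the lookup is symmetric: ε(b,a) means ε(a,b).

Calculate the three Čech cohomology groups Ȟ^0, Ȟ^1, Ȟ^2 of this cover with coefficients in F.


Ȟ^0 ≅ Z, Ȟ^1 ≅ Z^2, Ȟ^2 ≅ 0

nerve of the cover:
  U12={g} U14={b} U15={d} U16={c} U23={f} U34={h} U56={e}
C dims 6,7; δ0: rk 5, SNF 1^5
Ȟ^0 = (6 − 5) − 0 = 1, so Ȟ^0 ≅ Z
Ȟ^1 = (7 − 0) − 5 = 2, so Ȟ^1 ≅ Z^2
Ȟ^2 = (0 − 0) − 0 = 0, so Ȟ^2 ≅ 0


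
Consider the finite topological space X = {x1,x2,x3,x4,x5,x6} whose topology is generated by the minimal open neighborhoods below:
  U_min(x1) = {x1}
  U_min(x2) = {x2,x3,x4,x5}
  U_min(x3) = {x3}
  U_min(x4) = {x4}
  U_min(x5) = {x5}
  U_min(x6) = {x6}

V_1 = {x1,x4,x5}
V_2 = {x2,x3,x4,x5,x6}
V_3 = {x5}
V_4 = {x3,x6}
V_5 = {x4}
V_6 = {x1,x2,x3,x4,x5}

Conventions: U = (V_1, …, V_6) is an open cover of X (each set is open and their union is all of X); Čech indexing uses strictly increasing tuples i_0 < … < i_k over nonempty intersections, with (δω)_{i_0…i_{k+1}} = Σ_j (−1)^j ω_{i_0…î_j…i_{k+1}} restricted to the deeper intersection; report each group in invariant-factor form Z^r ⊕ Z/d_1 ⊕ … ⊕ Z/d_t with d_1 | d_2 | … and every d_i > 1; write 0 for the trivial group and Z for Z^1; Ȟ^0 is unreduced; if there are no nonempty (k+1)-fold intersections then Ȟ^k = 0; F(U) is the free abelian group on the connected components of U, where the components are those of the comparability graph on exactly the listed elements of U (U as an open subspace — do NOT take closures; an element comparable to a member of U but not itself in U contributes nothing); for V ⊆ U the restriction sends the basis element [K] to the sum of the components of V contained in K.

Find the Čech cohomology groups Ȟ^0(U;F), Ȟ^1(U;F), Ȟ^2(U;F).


Ȟ^0 ≅ Z^3,  Ȟ^1 ≅ 0,  Ȟ^2 ≅ 0

nonempty overlaps:
  V12={x4,x5} V13={x5} V15={x4} V16={x1,x4,x5} V23={x5} V24={x3,x6} V25={x4} V26={x2,x3,x4,x5} V36={x5} V46={x3} V56={x4}
  V123={x5} V125={x4} V126={x4,x5} V136={x5} V156={x4} V236={x5} V246={x3} V256={x4}
  V1236={x5} V1256={x4}
components per intersection:
  V1: {x1} {x4} {x5}
  V2: {x2,x3,x4,x5} {x6}
  V3: {x5}
  V4: {x3} {x6}
  V5: {x4}
  V6: {x1} {x2,x3,x4,x5}
  V12: {x4} {x5}
  V13: {x5}
  V15: {x4}
  V16: {x1} {x4} {x5}
  V23: {x5}
  V24: {x3} {x6}
  V25: {x4}
  V26: {x2,x3,x4,x5}
  V36: {x5}
  V46: {x3}
  V56: {x4}
  V123: {x5}
  V125: {x4}
  V126: {x4} {x5}
  V136: {x5}
  V156: {x4}
  V236: {x5}
  V246: {x3}
  V256: {x4}
  V1236: {x5}
  V1256: {x4}
C dims 11,15,9,2; δ0: rk 8, SNF 1^8; δ1: rk 7, SNF 1^7; δ2: rk 2, SNF 1^2
degree 0: 11−8−0 = 3 → Ȟ^0 ≅ Z^3
degree 1: 15−7−8 = 0 → Ȟ^1 ≅ 0
degree 2: 9−2−7 = 0 → Ȟ^2 ≅ 0


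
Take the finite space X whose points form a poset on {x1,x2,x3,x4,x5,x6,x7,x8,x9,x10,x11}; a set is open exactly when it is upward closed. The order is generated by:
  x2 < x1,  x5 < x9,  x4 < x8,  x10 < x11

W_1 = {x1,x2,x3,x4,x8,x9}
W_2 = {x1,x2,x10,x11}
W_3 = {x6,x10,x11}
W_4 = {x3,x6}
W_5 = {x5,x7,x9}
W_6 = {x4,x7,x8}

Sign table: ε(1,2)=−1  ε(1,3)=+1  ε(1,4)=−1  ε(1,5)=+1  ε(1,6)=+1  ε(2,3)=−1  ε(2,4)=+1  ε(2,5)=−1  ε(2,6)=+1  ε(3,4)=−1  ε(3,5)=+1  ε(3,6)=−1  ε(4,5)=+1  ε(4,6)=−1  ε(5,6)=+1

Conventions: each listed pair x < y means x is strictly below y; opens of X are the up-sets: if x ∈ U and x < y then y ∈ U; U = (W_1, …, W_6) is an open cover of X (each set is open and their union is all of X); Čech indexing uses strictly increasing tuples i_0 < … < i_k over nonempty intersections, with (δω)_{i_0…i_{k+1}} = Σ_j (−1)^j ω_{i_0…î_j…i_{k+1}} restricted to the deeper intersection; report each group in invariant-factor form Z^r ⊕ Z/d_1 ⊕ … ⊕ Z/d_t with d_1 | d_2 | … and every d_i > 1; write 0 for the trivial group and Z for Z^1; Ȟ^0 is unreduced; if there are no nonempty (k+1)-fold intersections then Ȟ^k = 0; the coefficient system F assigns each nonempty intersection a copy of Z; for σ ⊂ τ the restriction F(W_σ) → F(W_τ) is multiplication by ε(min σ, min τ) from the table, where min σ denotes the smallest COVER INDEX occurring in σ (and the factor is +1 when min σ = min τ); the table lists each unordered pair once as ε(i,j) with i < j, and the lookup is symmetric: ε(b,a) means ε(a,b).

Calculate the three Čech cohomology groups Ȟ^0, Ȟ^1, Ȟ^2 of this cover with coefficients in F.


Ȟ^0 = Z,  Ȟ^1 = Z^2,  Ȟ^2 = 0

nerve of the cover:
  W12={x1,x2} W14={x3} W15={x9} W16={x4,x8} W23={x10,x11} W34={x6} W56={x7}
C dims 6,7; δ0: rk 5, SNF 1^5
Ȟ^0 = (6 − 5) − 0 = 1, so Ȟ^0 ≅ Z
Ȟ^1 = (7 − 0) − 5 = 2, so Ȟ^1 ≅ Z^2
Ȟ^2 = (0 − 0) − 0 = 0, so Ȟ^2 ≅ 0


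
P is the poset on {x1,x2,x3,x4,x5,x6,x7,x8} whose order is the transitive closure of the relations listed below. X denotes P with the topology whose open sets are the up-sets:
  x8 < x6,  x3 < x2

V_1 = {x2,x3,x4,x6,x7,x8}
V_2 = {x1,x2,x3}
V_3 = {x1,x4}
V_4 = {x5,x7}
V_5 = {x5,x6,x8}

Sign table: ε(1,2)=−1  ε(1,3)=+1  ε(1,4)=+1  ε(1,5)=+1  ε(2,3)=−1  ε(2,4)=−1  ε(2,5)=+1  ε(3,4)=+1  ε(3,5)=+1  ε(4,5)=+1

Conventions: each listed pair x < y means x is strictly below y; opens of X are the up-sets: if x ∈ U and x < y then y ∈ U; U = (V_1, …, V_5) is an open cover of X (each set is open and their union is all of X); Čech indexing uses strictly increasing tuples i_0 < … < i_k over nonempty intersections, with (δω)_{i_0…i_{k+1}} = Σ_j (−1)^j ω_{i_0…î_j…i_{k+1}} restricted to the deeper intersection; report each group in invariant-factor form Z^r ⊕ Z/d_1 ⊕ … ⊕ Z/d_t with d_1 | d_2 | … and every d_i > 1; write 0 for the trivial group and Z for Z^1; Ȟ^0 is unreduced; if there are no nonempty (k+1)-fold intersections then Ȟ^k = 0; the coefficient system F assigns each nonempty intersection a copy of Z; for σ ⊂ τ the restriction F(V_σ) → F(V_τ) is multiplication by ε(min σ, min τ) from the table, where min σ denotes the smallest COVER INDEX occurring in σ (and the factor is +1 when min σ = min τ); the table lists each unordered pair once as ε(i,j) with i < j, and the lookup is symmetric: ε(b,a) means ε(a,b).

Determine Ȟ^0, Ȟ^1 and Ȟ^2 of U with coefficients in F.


cover nerve:
  V12={x2,x3} V13={x4} V14={x7} V15={x6,x8} V23={x1} V45={x5}
C dims 5,6; δ0: rk 4, SNF 1^4
Ȟ^0: (5−4)−0=1 ⇒ Z
Ȟ^1: (6−0)−4=2 ⇒ Z^2
Ȟ^2: (0−0)−0=0 ⇒ 0

Ȟ^0(U;F) ≅ Z, Ȟ^1(U;F) ≅ Z^2 and Ȟ^2(U;F) ≅ 0


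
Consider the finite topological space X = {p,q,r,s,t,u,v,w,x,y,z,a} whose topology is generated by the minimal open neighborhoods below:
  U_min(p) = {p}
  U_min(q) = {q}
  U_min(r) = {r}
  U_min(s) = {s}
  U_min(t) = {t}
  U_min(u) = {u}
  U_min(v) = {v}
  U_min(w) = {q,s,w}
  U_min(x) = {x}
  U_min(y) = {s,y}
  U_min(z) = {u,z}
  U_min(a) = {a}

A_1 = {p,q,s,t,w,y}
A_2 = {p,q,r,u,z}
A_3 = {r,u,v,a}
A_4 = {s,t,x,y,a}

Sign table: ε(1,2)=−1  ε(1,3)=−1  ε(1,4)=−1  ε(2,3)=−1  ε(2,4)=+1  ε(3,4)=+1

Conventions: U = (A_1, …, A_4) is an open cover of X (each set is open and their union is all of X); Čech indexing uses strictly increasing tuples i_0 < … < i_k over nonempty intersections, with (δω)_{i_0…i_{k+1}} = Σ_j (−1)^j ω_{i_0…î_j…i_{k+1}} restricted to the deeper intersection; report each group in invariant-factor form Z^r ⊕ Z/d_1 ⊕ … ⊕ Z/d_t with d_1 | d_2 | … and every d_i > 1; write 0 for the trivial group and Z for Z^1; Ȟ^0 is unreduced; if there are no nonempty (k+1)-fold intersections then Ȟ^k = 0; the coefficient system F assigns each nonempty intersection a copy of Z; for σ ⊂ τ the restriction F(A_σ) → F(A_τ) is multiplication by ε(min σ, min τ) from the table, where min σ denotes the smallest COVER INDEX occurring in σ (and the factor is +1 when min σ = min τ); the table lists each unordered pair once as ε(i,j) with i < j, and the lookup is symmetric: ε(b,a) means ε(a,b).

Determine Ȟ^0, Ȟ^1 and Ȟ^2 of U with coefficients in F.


Ȟ^0 = 0, Ȟ^1 = Z/2, Ȟ^2 = 0

nerve of the cover:
  A12={p,q} A14={s,t,y} A23={r,u} A34={a}
C dims 4,4; δ0: rk 4, SNF 1^3·2
Ȟ^0 = (4 − 4) − 0 = 0, so Ȟ^0 ≅ 0
Ȟ^1 = (4 − 0) − 4 = 0 plus torsion [2], so Ȟ^1 ≅ Z/2
Ȟ^2 = (0 − 0) − 0 = 0, so Ȟ^2 ≅ 0


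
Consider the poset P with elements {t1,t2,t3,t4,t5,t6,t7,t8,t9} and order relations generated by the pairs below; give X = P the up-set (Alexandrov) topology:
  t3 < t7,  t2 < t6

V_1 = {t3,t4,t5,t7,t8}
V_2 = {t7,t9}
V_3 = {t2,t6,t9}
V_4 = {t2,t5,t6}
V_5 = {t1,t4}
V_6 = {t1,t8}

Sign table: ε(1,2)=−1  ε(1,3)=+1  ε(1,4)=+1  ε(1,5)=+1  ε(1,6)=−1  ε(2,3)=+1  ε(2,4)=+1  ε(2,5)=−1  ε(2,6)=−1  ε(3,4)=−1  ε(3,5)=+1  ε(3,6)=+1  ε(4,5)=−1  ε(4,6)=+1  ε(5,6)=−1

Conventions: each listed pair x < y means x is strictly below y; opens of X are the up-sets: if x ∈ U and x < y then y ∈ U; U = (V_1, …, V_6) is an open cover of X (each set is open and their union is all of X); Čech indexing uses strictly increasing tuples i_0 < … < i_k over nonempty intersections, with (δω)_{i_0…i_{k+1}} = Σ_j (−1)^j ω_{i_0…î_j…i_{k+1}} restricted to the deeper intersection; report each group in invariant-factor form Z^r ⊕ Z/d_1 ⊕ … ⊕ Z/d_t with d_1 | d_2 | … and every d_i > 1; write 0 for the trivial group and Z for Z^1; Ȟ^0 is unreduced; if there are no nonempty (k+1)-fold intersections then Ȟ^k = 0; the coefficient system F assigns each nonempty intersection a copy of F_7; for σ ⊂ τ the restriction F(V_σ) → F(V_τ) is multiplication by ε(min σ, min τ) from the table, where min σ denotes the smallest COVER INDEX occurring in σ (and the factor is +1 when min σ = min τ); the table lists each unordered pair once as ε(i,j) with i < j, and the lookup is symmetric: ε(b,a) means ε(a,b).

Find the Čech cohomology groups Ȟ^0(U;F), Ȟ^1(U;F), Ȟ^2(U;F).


nerve of the cover:
  V12={t7} V14={t5} V15={t4} V16={t8} V23={t9} V34={t2,t6} V56={t1}
C dims 6,7; δ0: rk_F7 5
Ȟ^0 = (6 − 5) − 0 = 1, so Ȟ^0 ≅ Z/7
Ȟ^1 = (7 − 0) − 5 = 2, so Ȟ^1 ≅ Z/7 ⊕ Z/7
Ȟ^2 = (0 − 0) − 0 = 0, so Ȟ^2 ≅ 0

Ȟ^0 = Z/7,  Ȟ^1 = Z/7 ⊕ Z/7,  Ȟ^2 = 0


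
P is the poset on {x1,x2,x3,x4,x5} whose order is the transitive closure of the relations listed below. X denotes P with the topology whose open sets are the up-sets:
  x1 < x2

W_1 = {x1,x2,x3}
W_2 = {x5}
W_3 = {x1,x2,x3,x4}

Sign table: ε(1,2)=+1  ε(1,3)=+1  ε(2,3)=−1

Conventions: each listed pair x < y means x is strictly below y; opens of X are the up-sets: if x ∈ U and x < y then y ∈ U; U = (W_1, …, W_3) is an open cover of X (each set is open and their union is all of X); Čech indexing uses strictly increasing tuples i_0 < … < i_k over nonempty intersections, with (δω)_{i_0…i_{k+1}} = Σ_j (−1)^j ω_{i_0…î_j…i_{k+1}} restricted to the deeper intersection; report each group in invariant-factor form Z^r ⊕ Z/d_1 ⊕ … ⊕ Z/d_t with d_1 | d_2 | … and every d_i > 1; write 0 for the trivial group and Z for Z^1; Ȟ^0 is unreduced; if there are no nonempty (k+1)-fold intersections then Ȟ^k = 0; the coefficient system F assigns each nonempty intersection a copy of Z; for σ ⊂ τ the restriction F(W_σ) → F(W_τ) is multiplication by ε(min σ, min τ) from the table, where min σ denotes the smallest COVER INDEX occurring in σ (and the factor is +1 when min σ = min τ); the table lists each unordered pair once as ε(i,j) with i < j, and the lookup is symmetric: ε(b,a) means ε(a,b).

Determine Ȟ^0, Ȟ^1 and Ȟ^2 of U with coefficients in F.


Ȟ^0 = Z^2, Ȟ^1 = 0, Ȟ^2 = 0

nerve simplices:
  W13={x1,x2,x3}
C dims 3,1; δ0: rk 1, SNF 1^1
degree 0: 3−1−0 = 2 → Ȟ^0 ≅ Z^2
degree 1: 1−0−1 = 0 → Ȟ^1 ≅ 0
degree 2: 0−0−0 = 0 → Ȟ^2 ≅ 0


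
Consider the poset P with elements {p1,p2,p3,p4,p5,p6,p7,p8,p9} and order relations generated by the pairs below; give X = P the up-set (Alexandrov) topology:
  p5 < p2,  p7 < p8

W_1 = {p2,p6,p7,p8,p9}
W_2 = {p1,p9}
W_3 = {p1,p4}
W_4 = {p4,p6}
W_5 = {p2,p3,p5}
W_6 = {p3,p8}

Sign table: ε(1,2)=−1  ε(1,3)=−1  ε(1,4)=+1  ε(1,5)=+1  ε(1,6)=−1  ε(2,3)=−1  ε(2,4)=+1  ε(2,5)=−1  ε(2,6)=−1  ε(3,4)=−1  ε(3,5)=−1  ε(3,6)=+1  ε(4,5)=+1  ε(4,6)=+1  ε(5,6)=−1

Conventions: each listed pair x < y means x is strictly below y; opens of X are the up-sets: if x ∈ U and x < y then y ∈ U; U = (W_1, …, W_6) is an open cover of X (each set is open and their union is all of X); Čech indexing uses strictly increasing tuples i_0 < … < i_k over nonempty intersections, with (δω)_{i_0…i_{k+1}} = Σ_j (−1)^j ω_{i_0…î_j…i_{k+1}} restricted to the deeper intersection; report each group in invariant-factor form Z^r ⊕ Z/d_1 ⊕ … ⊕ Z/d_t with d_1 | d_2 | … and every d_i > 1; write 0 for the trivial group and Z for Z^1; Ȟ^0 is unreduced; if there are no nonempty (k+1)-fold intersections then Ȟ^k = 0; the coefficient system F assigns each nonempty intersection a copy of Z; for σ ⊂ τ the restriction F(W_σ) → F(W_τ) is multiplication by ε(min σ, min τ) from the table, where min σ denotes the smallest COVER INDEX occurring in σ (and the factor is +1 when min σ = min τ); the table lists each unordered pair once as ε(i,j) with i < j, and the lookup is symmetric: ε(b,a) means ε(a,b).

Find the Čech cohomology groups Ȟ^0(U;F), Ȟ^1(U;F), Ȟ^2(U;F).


Ȟ^0 ≅ 0, Ȟ^1 ≅ Z ⊕ Z/2 and Ȟ^2 ≅ 0

cover nerve:
  W12={p9} W14={p6} W15={p2} W16={p8} W23={p1} W34={p4} W56={p3}
C dims 6,7; δ0: rk 6, SNF 1^5·2
Ȟ^0: (6−6)−0=0 ⇒ 0
Ȟ^1: (7−0)−6=1 plus torsion [2] ⇒ Z ⊕ Z/2
Ȟ^2: (0−0)−0=0 ⇒ 0


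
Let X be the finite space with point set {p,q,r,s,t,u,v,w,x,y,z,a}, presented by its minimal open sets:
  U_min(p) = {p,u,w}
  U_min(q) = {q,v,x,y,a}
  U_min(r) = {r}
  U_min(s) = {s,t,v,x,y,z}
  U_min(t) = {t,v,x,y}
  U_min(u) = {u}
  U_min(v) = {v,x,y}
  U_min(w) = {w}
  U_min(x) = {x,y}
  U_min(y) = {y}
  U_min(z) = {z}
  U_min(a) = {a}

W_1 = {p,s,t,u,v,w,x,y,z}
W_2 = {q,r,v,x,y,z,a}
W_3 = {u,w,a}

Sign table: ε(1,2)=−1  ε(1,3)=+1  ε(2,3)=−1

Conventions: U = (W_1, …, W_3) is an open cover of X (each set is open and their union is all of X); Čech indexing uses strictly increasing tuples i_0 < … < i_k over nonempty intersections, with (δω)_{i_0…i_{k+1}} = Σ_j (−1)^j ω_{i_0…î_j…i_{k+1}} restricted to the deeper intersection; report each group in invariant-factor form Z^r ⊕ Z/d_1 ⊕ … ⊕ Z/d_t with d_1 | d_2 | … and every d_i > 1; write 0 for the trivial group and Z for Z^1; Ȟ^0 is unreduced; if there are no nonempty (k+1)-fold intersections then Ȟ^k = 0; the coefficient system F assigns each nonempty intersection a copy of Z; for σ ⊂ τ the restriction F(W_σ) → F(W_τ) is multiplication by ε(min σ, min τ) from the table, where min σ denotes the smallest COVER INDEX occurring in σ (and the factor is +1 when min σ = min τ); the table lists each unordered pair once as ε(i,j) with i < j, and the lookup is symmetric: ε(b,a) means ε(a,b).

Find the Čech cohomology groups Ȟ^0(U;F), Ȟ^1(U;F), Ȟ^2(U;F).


intersection data:
  W12={v,x,y,z} W13={u,w} W23={a}
C dims 3,3; δ0: rk 2, SNF 1^2
Ȟ^0 = (3 − 2) − 0 = 1, so Ȟ^0 ≅ Z
Ȟ^1 = (3 − 0) − 2 = 1, so Ȟ^1 ≅ Z
Ȟ^2 = (0 − 0) − 0 = 0, so Ȟ^2 ≅ 0

Ȟ^0(U;F) ≅ Z, Ȟ^1(U;F) ≅ Z, Ȟ^2(U;F) ≅ 0


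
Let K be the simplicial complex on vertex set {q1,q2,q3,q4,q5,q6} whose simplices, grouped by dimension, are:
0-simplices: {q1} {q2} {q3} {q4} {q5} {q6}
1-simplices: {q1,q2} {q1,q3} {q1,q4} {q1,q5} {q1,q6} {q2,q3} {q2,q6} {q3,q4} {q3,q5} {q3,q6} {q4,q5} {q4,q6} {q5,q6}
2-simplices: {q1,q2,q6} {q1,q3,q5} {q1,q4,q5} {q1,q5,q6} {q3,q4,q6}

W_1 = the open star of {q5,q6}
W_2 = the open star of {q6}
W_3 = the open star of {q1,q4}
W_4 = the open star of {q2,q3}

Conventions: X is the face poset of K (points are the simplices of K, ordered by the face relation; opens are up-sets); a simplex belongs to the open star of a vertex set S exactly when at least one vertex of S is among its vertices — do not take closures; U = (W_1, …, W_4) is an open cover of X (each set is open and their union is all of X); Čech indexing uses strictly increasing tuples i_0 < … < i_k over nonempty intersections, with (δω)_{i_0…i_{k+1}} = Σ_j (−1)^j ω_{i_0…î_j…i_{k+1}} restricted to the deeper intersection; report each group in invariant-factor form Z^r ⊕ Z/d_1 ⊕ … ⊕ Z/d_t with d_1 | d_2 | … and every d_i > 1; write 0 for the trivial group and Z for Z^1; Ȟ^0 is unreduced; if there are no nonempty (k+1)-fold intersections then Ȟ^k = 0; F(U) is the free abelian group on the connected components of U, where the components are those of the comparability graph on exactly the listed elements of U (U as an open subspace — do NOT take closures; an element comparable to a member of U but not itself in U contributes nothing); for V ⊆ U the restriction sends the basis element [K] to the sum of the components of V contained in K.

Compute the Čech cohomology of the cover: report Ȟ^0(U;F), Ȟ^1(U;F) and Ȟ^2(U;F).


Ȟ^0(U;F) ≅ Z,  Ȟ^1(U;F) ≅ Z^3,  Ȟ^2(U;F) ≅ 0

nerve simplices:
  W1={{q5},{q6},{q1,q5},{q1,q6},{q2,q6},{q3,q5},{q3,q6},{q4,q5},{q4,q6},{q5,q6},{q1,q2,q6},{q1,q3,q5},{q1,q4,q5},{q1,q5,q6},{q3,q4,q6}} W2={{q6},{q1,q6},{q2,q6},{q3,q6},{q4,q6},{q5,q6},{q1,q2,q6},{q1,q5,q6},{q3,q4,q6}} W3={{q1},{q4},{q1,q2},{q1,q3},{q1,q4},{q1,q5},{q1,q6},{q3,q4},{q4,q5},{q4,q6},{q1,q2,q6},{q1,q3,q5},{q1,q4,q5},{q1,q5,q6},{q3,q4,q6}} W4={{q2},{q3},{q1,q2},{q1,q3},{q2,q3},{q2,q6},{q3,q4},{q3,q5},{q3,q6},{q1,q2,q6},{q1,q3,q5},{q3,q4,q6}}
  W12={{q6},{q1,q6},{q2,q6},{q3,q6},{q4,q6},{q5,q6},{q1,q2,q6},{q1,q5,q6},{q3,q4,q6}} W13={{q1,q5},{q1,q6},{q4,q5},{q4,q6},{q1,q2,q6},{q1,q3,q5},{q1,q4,q5},{q1,q5,q6},{q3,q4,q6}} W14={{q2,q6},{q3,q5},{q3,q6},{q1,q2,q6},{q1,q3,q5},{q3,q4,q6}} W23={{q1,q6},{q4,q6},{q1,q2,q6},{q1,q5,q6},{q3,q4,q6}} W24={{q2,q6},{q3,q6},{q1,q2,q6},{q3,q4,q6}} W34={{q1,q2},{q1,q3},{q3,q4},{q1,q2,q6},{q1,q3,q5},{q3,q4,q6}}
  W123={{q1,q6},{q4,q6},{q1,q2,q6},{q1,q5,q6},{q3,q4,q6}} W124={{q2,q6},{q3,q6},{q1,q2,q6},{q3,q4,q6}} W134={{q1,q2,q6},{q1,q3,q5},{q3,q4,q6}} W234={{q1,q2,q6},{q3,q4,q6}}
  W1234={{q1,q2,q6},{q3,q4,q6}}
components per intersection:
  W1: {{q5},{q6},{q1,q5},{q1,q6},{q2,q6},{q3,q5},{q3,q6},{q4,q5},{q4,q6},{q5,q6},{q1,q2,q6},{q1,q3,q5},{q1,q4,q5},{q1,q5,q6},{q3,q4,q6}}
  W2: {{q6},{q1,q6},{q2,q6},{q3,q6},{q4,q6},{q5,q6},{q1,q2,q6},{q1,q5,q6},{q3,q4,q6}}
  W3: {{q1},{q4},{q1,q2},{q1,q3},{q1,q4},{q1,q5},{q1,q6},{q3,q4},{q4,q5},{q4,q6},{q1,q2,q6},{q1,q3,q5},{q1,q4,q5},{q1,q5,q6},{q3,q4,q6}}
  W4: {{q2},{q3},{q1,q2},{q1,q3},{q2,q3},{q2,q6},{q3,q4},{q3,q5},{q3,q6},{q1,q2,q6},{q1,q3,q5},{q3,q4,q6}}
  W12: {{q6},{q1,q6},{q2,q6},{q3,q6},{q4,q6},{q5,q6},{q1,q2,q6},{q1,q5,q6},{q3,q4,q6}}
  W13: {{q1,q5},{q1,q6},{q4,q5},{q1,q2,q6},{q1,q3,q5},{q1,q4,q5},{q1,q5,q6}} {{q4,q6},{q3,q4,q6}}
  W14: {{q2,q6},{q1,q2,q6}} {{q3,q5},{q1,q3,q5}} {{q3,q6},{q3,q4,q6}}
  W23: {{q1,q6},{q1,q2,q6},{q1,q5,q6}} {{q4,q6},{q3,q4,q6}}
  W24: {{q2,q6},{q1,q2,q6}} {{q3,q6},{q3,q4,q6}}
  W34: {{q1,q2},{q1,q2,q6}} {{q1,q3},{q1,q3,q5}} {{q3,q4},{q3,q4,q6}}
  W123: {{q1,q6},{q1,q2,q6},{q1,q5,q6}} {{q4,q6},{q3,q4,q6}}
  W124: {{q2,q6},{q1,q2,q6}} {{q3,q6},{q3,q4,q6}}
  W134: {{q1,q2,q6}} {{q1,q3,q5}} {{q3,q4,q6}}
  W234: {{q1,q2,q6}} {{q3,q4,q6}}
  W1234: {{q1,q2,q6}} {{q3,q4,q6}}
C dims 4,13,9,2; δ0: rk 3, SNF 1^3; δ1: rk 7, SNF 1^7; δ2: rk 2, SNF 1^2
degree 0: 4−3−0 = 1 → Ȟ^0 ≅ Z
degree 1: 13−7−3 = 3 → Ȟ^1 ≅ Z^3
degree 2: 9−2−7 = 0 → Ȟ^2 ≅ 0


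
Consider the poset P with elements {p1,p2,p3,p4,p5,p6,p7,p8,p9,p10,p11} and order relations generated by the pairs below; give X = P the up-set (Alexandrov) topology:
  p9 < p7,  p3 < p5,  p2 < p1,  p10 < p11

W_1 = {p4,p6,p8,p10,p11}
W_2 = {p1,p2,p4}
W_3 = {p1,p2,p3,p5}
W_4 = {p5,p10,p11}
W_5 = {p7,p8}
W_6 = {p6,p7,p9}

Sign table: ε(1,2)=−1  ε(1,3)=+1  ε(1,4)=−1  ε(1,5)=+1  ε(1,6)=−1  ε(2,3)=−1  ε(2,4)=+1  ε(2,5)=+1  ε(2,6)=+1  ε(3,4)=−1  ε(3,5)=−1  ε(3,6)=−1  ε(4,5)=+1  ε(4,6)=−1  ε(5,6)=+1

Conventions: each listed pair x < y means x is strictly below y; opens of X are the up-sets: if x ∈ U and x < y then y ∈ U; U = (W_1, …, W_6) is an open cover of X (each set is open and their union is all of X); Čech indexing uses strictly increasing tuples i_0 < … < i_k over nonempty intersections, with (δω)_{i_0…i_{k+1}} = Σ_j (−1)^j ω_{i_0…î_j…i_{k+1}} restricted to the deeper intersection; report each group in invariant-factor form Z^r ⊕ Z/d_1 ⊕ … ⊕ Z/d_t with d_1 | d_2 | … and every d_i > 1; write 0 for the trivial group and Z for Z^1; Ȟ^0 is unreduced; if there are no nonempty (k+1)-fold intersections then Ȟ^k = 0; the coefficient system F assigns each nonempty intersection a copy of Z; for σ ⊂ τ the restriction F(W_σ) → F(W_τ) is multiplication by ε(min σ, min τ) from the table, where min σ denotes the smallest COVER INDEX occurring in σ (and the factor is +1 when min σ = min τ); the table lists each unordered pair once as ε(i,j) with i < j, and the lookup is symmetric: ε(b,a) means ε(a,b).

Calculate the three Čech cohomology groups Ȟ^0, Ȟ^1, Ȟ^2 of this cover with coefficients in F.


Ȟ^0(U;F) ≅ 0,  Ȟ^1(U;F) ≅ Z ⊕ Z/2,  Ȟ^2(U;F) ≅ 0

cover nerve:
  W12={p4} W14={p10,p11} W15={p8} W16={p6} W23={p1,p2} W34={p5} W56={p7}
C dims 6,7; δ0: rk 6, SNF 1^5·2
Ȟ^0: (6−6)−0=0 ⇒ 0
Ȟ^1: (7−0)−6=1 plus torsion [2] ⇒ Z ⊕ Z/2
Ȟ^2: (0−0)−0=0 ⇒ 0


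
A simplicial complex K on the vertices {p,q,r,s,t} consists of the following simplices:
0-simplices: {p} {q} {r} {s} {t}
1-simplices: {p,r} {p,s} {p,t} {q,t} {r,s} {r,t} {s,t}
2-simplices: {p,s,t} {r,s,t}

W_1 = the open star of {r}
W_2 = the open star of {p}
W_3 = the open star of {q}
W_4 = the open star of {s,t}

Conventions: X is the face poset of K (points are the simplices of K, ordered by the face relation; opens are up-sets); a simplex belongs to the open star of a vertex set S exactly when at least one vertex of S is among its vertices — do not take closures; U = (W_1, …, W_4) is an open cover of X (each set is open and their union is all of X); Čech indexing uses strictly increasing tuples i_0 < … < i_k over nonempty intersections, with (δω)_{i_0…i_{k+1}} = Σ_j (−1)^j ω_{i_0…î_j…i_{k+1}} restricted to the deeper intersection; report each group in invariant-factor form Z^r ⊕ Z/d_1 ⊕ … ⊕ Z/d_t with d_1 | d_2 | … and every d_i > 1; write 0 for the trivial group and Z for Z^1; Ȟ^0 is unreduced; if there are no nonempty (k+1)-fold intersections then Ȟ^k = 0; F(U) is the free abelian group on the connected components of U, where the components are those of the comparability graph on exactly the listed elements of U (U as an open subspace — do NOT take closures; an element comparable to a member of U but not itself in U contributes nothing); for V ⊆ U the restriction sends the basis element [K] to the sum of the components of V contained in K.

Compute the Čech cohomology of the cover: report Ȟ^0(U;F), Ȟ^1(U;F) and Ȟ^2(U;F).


intersection data:
  W1={{r},{p,r},{r,s},{r,t},{r,s,t}} W2={{p},{p,r},{p,s},{p,t},{p,s,t}} W3={{q},{q,t}} W4={{s},{t},{p,s},{p,t},{q,t},{r,s},{r,t},{s,t},{p,s,t},{r,s,t}}
  W12={{p,r}} W14={{r,s},{r,t},{r,s,t}} W24={{p,s},{p,t},{p,s,t}} W34={{q,t}}
components per intersection:
  W1: {{r},{p,r},{r,s},{r,t},{r,s,t}}
  W2: {{p},{p,r},{p,s},{p,t},{p,s,t}}
  W3: {{q},{q,t}}
  W4: {{s},{t},{p,s},{p,t},{q,t},{r,s},{r,t},{s,t},{p,s,t},{r,s,t}}
  W12: {{p,r}}
  W14: {{r,s},{r,t},{r,s,t}}
  W24: {{p,s},{p,t},{p,s,t}}
  W34: {{q,t}}
C dims 4,4; δ0: rk 3, SNF 1^3
Ȟ^0 = (4 − 3) − 0 = 1, so Ȟ^0 ≅ Z
Ȟ^1 = (4 − 0) − 3 = 1, so Ȟ^1 ≅ Z
Ȟ^2 = (0 − 0) − 0 = 0, so Ȟ^2 ≅ 0

Ȟ^0 = Z; Ȟ^1 = Z; Ȟ^2 = 0


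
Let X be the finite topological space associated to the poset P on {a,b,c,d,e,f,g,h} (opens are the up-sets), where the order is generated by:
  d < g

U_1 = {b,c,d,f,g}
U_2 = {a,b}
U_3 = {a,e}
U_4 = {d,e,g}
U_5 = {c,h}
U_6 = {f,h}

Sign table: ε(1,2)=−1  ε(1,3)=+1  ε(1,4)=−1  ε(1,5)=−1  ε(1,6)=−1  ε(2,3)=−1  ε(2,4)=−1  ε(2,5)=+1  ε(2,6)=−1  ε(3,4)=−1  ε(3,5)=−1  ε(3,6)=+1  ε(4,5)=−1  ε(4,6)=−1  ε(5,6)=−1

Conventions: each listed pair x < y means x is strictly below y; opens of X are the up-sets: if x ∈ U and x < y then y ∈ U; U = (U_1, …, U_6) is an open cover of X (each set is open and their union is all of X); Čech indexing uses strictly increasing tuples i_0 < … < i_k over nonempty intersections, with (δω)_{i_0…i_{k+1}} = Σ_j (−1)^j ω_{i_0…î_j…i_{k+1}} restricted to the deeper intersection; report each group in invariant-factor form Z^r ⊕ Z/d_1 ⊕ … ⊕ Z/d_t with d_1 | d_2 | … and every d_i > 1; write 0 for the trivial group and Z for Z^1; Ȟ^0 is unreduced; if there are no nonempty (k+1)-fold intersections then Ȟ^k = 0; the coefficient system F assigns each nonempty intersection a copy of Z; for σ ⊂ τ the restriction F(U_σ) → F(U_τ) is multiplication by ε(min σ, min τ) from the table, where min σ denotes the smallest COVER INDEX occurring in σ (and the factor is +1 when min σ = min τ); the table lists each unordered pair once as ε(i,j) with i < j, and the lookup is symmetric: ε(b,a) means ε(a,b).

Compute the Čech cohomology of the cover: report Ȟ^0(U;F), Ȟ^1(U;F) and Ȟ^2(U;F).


intersection data:
  U12={b} U14={d,g} U15={c} U16={f} U23={a} U34={e} U56={h}
C dims 6,7; δ0: rk 6, SNF 1^5·2
Ȟ^0 = (6 − 6) − 0 = 0, so Ȟ^0 ≅ 0
Ȟ^1 = (7 − 0) − 6 = 1 plus torsion [2], so Ȟ^1 ≅ Z ⊕ Z/2
Ȟ^2 = (0 − 0) − 0 = 0, so Ȟ^2 ≅ 0

Ȟ^0(U;F) ≅ 0,  Ȟ^1(U;F) ≅ Z ⊕ Z/2,  Ȟ^2(U;F) ≅ 0


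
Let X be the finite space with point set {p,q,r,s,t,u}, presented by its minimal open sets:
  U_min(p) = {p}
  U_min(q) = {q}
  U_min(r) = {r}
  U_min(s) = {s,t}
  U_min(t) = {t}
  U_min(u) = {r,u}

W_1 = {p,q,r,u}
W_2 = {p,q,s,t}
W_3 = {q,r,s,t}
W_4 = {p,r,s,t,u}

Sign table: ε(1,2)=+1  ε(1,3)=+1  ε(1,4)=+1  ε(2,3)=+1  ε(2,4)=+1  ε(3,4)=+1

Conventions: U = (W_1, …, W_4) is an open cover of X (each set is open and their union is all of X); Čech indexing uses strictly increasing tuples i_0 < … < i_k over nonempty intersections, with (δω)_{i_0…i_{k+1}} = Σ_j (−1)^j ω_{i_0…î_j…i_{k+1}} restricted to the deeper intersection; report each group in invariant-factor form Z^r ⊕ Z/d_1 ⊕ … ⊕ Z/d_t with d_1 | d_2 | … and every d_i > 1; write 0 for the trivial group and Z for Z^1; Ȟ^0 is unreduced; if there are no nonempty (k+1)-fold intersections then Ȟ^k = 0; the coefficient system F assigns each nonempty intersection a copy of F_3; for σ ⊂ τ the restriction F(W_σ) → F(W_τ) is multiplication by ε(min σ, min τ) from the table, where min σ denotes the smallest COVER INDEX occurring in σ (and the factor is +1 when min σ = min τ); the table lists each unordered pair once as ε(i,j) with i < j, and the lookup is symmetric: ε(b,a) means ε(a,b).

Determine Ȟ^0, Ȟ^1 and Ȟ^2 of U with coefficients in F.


cover nerve:
  W12={p,q} W13={q,r} W14={p,r,u} W23={q,s,t} W24={p,s,t} W34={r,s,t}
  W123={q} W124={p} W134={r} W234={s,t}
C dims 4,6,4; δ0: rk_F3 3; δ1: rk_F3 3
Ȟ^0: (4−3)−0=1 ⇒ Z/3
Ȟ^1: (6−3)−3=0 ⇒ 0
Ȟ^2: (4−0)−3=1 ⇒ Z/3

Ȟ^0 = Z/3, Ȟ^1 = 0 and Ȟ^2 = Z/3


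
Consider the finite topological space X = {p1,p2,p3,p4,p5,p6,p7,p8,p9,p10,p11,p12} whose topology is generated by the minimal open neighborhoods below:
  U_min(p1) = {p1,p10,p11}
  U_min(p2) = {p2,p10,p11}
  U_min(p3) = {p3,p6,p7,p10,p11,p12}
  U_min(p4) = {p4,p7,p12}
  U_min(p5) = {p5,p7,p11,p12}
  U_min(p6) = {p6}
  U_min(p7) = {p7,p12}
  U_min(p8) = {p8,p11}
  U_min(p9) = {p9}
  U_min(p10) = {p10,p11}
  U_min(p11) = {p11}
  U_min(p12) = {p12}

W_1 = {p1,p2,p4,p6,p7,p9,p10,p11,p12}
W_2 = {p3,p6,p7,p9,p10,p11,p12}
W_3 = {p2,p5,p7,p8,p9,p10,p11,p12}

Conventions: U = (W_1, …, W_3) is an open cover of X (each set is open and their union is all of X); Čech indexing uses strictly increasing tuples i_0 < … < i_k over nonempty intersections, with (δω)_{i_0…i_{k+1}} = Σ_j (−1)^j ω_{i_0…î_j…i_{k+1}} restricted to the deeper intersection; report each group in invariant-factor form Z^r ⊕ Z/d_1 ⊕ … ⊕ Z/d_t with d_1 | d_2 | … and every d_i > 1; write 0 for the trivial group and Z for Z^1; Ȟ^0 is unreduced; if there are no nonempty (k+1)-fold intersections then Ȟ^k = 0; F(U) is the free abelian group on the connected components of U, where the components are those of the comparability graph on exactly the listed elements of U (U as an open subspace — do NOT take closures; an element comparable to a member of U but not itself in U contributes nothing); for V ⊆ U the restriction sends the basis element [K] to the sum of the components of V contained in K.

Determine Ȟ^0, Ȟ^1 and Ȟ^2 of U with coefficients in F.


Ȟ^0 ≅ Z^2,  Ȟ^1 ≅ Z,  Ȟ^2 ≅ 0

nonempty overlaps:
  W12={p6,p7,p9,p10,p11,p12} W13={p2,p7,p9,p10,p11,p12} W23={p7,p9,p10,p11,p12}
  W123={p7,p9,p10,p11,p12}
components per intersection:
  W1: {p1,p2,p10,p11} {p4,p7,p12} {p6} {p9}
  W2: {p3,p6,p7,p10,p11,p12} {p9}
  W3: {p2,p5,p7,p8,p10,p11,p12} {p9}
  W12: {p6} {p7,p12} {p9} {p10,p11}
  W13: {p2,p10,p11} {p7,p12} {p9}
  W23: {p7,p12} {p9} {p10,p11}
  W123: {p7,p12} {p9} {p10,p11}
C dims 8,10,3; δ0: rk 6, SNF 1^6; δ1: rk 3, SNF 1^3
degree 0: 8−6−0 = 2 → Ȟ^0 ≅ Z^2
degree 1: 10−3−6 = 1 → Ȟ^1 ≅ Z
degree 2: 3−0−3 = 0 → Ȟ^2 ≅ 0


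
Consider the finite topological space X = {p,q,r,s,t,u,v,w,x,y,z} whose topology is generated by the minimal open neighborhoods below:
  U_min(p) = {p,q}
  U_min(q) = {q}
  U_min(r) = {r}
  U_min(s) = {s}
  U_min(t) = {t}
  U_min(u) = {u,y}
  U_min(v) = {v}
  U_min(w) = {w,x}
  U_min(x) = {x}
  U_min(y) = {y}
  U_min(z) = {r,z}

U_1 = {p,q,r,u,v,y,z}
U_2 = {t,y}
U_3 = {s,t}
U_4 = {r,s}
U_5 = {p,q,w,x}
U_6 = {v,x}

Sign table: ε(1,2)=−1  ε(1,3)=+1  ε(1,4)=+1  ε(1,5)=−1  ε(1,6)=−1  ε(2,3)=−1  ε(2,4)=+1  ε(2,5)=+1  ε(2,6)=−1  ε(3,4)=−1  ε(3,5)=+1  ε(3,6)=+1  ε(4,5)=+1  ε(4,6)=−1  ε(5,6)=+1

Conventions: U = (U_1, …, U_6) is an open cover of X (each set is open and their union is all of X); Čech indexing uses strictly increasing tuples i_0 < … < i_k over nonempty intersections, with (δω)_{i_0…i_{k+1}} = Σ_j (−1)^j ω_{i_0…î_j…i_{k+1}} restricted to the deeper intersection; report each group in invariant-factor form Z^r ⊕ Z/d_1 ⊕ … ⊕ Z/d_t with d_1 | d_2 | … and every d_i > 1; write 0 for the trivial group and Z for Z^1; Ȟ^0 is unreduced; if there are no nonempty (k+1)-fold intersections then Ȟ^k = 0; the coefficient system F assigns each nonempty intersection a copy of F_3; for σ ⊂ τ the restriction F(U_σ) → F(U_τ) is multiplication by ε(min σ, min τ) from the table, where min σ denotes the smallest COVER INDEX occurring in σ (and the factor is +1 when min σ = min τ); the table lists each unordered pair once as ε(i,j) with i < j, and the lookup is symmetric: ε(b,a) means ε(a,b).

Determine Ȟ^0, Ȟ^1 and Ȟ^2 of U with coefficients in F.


intersection data:
  U12={y} U14={r} U15={p,q} U16={v} U23={t} U34={s} U56={x}
C dims 6,7; δ0: rk_F3 6
Ȟ^0 = (6 − 6) − 0 = 0, so Ȟ^0 ≅ 0
Ȟ^1 = (7 − 0) − 6 = 1, so Ȟ^1 ≅ Z/3
Ȟ^2 = (0 − 0) − 0 = 0, so Ȟ^2 ≅ 0

Ȟ^0(U;F) ≅ 0, Ȟ^1(U;F) ≅ Z/3 and Ȟ^2(U;F) ≅ 0


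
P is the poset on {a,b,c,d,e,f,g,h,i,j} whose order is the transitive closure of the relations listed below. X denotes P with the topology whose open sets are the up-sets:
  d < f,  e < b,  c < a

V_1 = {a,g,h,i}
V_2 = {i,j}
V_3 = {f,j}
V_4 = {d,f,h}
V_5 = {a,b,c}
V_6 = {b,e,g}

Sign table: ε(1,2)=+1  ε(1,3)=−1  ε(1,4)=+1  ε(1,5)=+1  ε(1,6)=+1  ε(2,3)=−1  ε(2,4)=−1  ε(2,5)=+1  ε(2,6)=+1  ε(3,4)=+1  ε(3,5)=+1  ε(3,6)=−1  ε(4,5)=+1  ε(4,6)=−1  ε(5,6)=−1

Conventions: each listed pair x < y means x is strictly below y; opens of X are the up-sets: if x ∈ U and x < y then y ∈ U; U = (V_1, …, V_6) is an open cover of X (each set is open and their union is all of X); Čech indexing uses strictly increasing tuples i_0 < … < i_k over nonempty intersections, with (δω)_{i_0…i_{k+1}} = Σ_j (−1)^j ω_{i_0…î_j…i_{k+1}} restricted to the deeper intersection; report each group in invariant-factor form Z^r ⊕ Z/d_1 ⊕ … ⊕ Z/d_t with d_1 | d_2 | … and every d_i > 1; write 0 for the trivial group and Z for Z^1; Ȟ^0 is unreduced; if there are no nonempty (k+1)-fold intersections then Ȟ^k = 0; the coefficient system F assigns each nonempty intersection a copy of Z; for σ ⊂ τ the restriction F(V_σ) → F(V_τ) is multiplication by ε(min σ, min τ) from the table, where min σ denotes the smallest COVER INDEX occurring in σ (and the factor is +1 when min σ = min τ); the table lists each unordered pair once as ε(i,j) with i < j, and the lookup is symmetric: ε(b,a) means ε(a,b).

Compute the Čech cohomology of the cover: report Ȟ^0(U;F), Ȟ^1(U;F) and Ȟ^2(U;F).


nerve of the cover:
  V12={i} V14={h} V15={a} V16={g} V23={j} V34={f} V56={b}
C dims 6,7; δ0: rk 6, SNF 1^5·2
Ȟ^0 = (6 − 6) − 0 = 0, so Ȟ^0 ≅ 0
Ȟ^1 = (7 − 0) − 6 = 1 plus torsion [2], so Ȟ^1 ≅ Z ⊕ Z/2
Ȟ^2 = (0 − 0) − 0 = 0, so Ȟ^2 ≅ 0

Ȟ^0 ≅ 0, Ȟ^1 ≅ Z ⊕ Z/2 and Ȟ^2 ≅ 0


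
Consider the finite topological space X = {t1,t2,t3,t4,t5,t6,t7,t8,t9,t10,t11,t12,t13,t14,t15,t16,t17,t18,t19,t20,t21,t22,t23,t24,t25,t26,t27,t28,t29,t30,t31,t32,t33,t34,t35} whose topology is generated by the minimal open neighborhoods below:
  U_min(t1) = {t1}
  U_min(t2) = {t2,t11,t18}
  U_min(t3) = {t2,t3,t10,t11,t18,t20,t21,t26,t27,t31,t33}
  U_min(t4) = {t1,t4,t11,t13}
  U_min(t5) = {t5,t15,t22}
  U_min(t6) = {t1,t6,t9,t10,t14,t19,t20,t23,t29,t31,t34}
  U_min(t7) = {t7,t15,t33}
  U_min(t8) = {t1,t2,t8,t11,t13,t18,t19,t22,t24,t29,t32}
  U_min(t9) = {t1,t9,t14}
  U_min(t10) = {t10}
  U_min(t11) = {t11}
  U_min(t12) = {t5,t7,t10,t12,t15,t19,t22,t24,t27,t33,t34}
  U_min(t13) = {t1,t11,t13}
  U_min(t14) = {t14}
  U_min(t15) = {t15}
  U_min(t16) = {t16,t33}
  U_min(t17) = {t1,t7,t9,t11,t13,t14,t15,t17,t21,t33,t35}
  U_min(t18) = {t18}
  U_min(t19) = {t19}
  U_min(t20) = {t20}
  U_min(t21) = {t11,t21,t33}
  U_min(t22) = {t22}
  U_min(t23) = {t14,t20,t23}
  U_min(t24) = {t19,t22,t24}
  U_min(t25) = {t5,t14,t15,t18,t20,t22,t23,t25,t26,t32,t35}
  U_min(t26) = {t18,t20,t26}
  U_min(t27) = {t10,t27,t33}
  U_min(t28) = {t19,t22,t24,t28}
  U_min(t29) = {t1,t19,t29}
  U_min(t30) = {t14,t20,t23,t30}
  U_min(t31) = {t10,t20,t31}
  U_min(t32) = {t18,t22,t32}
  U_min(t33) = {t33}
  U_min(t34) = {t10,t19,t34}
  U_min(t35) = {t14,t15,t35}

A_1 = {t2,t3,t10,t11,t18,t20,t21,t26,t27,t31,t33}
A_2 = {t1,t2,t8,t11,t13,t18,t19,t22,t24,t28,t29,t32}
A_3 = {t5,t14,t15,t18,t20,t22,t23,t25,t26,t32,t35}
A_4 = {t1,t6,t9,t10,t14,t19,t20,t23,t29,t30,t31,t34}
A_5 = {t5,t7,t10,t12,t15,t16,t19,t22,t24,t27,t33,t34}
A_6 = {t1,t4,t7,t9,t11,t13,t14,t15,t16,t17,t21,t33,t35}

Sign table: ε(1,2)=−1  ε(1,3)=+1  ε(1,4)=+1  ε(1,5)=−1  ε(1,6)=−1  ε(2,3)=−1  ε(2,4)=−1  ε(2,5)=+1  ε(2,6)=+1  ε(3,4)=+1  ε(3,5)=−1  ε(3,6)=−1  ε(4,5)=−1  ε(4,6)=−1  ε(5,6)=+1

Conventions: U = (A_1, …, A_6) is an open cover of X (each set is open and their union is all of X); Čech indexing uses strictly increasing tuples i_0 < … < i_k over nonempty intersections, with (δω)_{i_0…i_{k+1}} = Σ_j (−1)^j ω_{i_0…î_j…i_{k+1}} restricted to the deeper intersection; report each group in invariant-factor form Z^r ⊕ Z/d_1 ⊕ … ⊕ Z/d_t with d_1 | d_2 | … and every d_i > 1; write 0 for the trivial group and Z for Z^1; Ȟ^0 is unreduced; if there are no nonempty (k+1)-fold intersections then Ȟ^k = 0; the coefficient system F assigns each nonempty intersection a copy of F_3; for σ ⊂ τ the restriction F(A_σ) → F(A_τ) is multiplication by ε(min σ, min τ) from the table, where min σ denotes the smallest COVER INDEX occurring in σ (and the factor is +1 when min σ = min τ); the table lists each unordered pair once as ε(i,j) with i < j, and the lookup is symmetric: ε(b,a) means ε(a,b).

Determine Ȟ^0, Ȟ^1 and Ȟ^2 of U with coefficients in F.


Ȟ^0(U;F) ≅ Z/3,  Ȟ^1(U;F) ≅ 0,  Ȟ^2(U;F) ≅ 0

cover nerve:
  A12={t2,t11,t18} A13={t18,t20,t26} A14={t10,t20,t31} A15={t10,t27,t33} A16={t11,t21,t33} A23={t18,t22,t32} A24={t1,t19,t29} A25={t19,t22,t24} A26={t1,t11,t13} A34={t14,t20,t23} A35={t5,t15,t22} A36={t14,t15,t35} A45={t10,t19,t34} A46={t1,t9,t14} A56={t7,t15,t16,t33}
  A123={t18} A126={t11} A134={t20} A145={t10} A156={t33} A235={t22} A245={t19} A246={t1} A346={t14} A356={t15}
C dims 6,15,10; δ0: rk_F3 5; δ1: rk_F3 10
Ȟ^0: (6−5)−0=1 ⇒ Z/3
Ȟ^1: (15−10)−5=0 ⇒ 0
Ȟ^2: (10−0)−10=0 ⇒ 0


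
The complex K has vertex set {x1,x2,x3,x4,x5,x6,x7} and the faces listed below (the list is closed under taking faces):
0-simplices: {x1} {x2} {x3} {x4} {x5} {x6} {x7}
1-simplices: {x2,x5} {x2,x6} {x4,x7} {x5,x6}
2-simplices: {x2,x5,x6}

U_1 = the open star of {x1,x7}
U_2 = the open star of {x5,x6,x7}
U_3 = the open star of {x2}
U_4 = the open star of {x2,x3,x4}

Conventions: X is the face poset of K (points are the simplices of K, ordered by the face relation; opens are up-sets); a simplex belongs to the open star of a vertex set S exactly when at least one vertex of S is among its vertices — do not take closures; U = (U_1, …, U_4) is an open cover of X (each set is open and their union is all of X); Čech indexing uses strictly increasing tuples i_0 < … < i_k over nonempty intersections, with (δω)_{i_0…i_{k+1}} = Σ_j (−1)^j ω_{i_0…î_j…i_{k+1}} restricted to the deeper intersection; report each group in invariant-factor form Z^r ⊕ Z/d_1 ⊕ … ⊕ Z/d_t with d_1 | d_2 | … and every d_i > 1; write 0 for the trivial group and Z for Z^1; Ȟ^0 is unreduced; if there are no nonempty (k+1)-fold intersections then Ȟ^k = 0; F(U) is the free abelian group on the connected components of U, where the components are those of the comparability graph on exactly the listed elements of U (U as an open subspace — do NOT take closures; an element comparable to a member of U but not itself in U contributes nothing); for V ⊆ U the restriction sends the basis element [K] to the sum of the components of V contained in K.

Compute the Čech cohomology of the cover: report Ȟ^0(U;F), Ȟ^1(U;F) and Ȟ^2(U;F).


Ȟ^0 ≅ Z^4, Ȟ^1 ≅ 0 and Ȟ^2 ≅ 0

intersection data:
  U1={{x1},{x7},{x4,x7}} U2={{x5},{x6},{x7},{x2,x5},{x2,x6},{x4,x7},{x5,x6},{x2,x5,x6}} U3={{x2},{x2,x5},{x2,x6},{x2,x5,x6}} U4={{x2},{x3},{x4},{x2,x5},{x2,x6},{x4,x7},{x2,x5,x6}}
  U12={{x7},{x4,x7}} U14={{x4,x7}} U23={{x2,x5},{x2,x6},{x2,x5,x6}} U24={{x2,x5},{x2,x6},{x4,x7},{x2,x5,x6}} U34={{x2},{x2,x5},{x2,x6},{x2,x5,x6}}
  U124={{x4,x7}} U234={{x2,x5},{x2,x6},{x2,x5,x6}}
components per intersection:
  U1: {{x1}} {{x7},{x4,x7}}
  U2: {{x5},{x6},{x2,x5},{x2,x6},{x5,x6},{x2,x5,x6}} {{x7},{x4,x7}}
  U3: {{x2},{x2,x5},{x2,x6},{x2,x5,x6}}
  U4: {{x2},{x2,x5},{x2,x6},{x2,x5,x6}} {{x3}} {{x4},{x4,x7}}
  U12: {{x7},{x4,x7}}
  U14: {{x4,x7}}
  U23: {{x2,x5},{x2,x6},{x2,x5,x6}}
  U24: {{x2,x5},{x2,x6},{x2,x5,x6}} {{x4,x7}}
  U34: {{x2},{x2,x5},{x2,x6},{x2,x5,x6}}
  U124: {{x4,x7}}
  U234: {{x2,x5},{x2,x6},{x2,x5,x6}}
C dims 8,6,2; δ0: rk 4, SNF 1^4; δ1: rk 2, SNF 1^2
Ȟ^0 = (8 − 4) − 0 = 4, so Ȟ^0 ≅ Z^4
Ȟ^1 = (6 − 2) − 4 = 0, so Ȟ^1 ≅ 0
Ȟ^2 = (2 − 0) − 2 = 0, so Ȟ^2 ≅ 0
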